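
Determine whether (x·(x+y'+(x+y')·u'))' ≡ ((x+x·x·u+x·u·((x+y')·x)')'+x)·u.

E1: (x·(x+y'+(x+y')·u'))'
    = (x·(x+y'))'   — absorption
    = x'   — absorption
E2: ((x+x·x·u+x·u·((x+y')·x)')'+x)·u
    = ((x+x·x·u+x·u·x')'+x)·u   — absorption
    = ((x+x·u)'+x)·u   — distribution
    = (x'+x)·u   — absorption
    = u   — complement / identity
These differ: at u=1, x=1, y=1, E1 = 0 but E2 = 1.

No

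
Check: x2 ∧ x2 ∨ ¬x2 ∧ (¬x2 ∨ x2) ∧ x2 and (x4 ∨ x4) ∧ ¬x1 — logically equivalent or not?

No

E1: x2 ∧ x2 ∨ ¬x2 ∧ (¬x2 ∨ x2) ∧ x2
    = x2 ∧ x2 ∨ ¬x2 ∧ x2
    = x2
E2: (x4 ∨ x4) ∧ ¬x1
    = x4 ∧ ¬x1
These differ: at x1=0, x2=1, x4=0, E1 = 1 but E2 = 0.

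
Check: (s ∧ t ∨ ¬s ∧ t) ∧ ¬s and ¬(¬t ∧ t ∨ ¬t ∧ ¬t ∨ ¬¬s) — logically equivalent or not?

Yes

E1: (s ∧ t ∨ ¬s ∧ t) ∧ ¬s
    = t ∧ ¬s   [distribution]
E2: ¬(¬t ∧ t ∨ ¬t ∧ ¬t ∨ ¬¬s)
    = ¬(¬t ∨ ¬¬s)   [distribution]
    = t ∧ ¬s   [De Morgan]
Both reduce to t ∧ ¬s, so they are equivalent.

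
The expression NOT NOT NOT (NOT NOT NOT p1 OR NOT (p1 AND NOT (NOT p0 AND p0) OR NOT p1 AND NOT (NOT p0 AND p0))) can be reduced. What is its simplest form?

NOT NOT NOT (NOT NOT NOT p1 OR NOT (p1 AND NOT (NOT p0 AND p0) OR NOT p1 AND NOT (NOT p0 AND p0)))
= NOT NOT (NOT NOT p1 AND (p1 AND NOT (NOT p0 AND p0) OR NOT p1 AND NOT (NOT p0 AND p0)))
= NOT NOT (NOT NOT p1 AND NOT (NOT p0 AND p0))
= NOT (NOT p1 OR NOT p0 AND p0)
= NOT NOT p1
= p1

p1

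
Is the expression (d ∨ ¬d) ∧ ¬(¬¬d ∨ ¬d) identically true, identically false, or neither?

(d ∨ ¬d) ∧ ¬(¬¬d ∨ ¬d)
= (d ∨ ¬d) ∧ ¬d ∧ d   — De Morgan
= ¬d ∧ d   — complement / identity
= False   — complement

identically false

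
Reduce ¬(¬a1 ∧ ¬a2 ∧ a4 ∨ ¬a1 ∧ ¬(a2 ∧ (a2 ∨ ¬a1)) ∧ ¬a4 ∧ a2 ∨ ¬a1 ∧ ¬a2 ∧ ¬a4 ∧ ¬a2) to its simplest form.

a1 ∨ a2

¬(¬a1 ∧ ¬a2 ∧ a4 ∨ ¬a1 ∧ ¬(a2 ∧ (a2 ∨ ¬a1)) ∧ ¬a4 ∧ a2 ∨ ¬a1 ∧ ¬a2 ∧ ¬a4 ∧ ¬a2)
= ¬(¬a1 ∧ ¬a2 ∧ a4 ∨ ¬a1 ∧ ¬a2 ∧ ¬a4 ∧ a2 ∨ ¬a1 ∧ ¬a2 ∧ ¬a4 ∧ ¬a2)   — absorption
= ¬(¬a1 ∧ ¬a2 ∧ a4 ∨ ¬a1 ∧ ¬a2 ∧ ¬a4)   — distribution
= ¬(¬a1 ∧ ¬a2)   — distribution
= a1 ∨ a2   — De Morgan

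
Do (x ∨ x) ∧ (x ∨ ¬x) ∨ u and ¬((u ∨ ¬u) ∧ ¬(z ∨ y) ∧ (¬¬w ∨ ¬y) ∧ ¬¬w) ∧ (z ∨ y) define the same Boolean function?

E1: (x ∨ x) ∧ (x ∨ ¬x) ∨ u
    = x ∧ (x ∨ ¬x) ∨ u   — idempotence
    = x ∨ u   — complement / identity
E2: ¬((u ∨ ¬u) ∧ ¬(z ∨ y) ∧ (¬¬w ∨ ¬y) ∧ ¬¬w) ∧ (z ∨ y)
    = ¬(¬(z ∨ y) ∧ (¬¬w ∨ ¬y) ∧ ¬¬w) ∧ (z ∨ y)   — complement / identity
    = ¬(¬(z ∨ y) ∧ ¬¬w) ∧ (z ∨ y)   — absorption
    = (z ∨ y ∨ ¬w) ∧ (z ∨ y)   — De Morgan
    = z ∨ y   — absorption
These differ: at u=1, w=1, x=0, y=0, z=0, E1 = 1 but E2 = 0.

No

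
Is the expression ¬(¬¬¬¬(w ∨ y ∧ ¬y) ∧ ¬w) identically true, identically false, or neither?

identically true

¬(¬¬¬¬(w ∨ y ∧ ¬y) ∧ ¬w)
= ¬¬¬(w ∨ y ∧ ¬y) ∨ w   (De Morgan)
= ¬¬¬w ∨ w   (complement / identity)
= ¬w ∨ w   (double negation)
= True   (complement)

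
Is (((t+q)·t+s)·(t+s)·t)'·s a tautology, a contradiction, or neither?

neither

(((t+q)·t+s)·(t+s)·t)'·s
= ((t+s)·(t+s)·t)'·s   — absorption
= ((t+s)·t)'·s   — idempotence
= t'·s   — absorption
This depends on s, t, so it is not a constant.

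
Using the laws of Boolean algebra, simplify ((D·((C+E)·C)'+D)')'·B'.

D·B'

((D·((C+E)·C)'+D)')'·B'
= (D·((C+E)·C)'+D)·B'
= (D·C'+D)·B'
= D·B'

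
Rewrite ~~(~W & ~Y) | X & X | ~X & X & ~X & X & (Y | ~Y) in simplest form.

~W & ~Y | X

~~(~W & ~Y) | X & X | ~X & X & ~X & X & (Y | ~Y)
= ~~(~W & ~Y) | X & X | ~X & X & (Y | ~Y)   [idempotence]
= ~~(~W & ~Y) | X & X | ~X & X   [complement / identity]
= ~~(~W & ~Y) | X   [distribution]
= ~W & ~Y | X   [double negation]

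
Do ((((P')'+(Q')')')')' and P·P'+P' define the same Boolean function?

No

E1: ((((P')'+(Q')')')')'
    = ((P'·Q')')'   (De Morgan)
    = P'·Q'   (double negation)
E2: P·P'+P'
    = P'   (complement / identity)
These differ: at P=0, Q=1, E1 = 0 but E2 = 1.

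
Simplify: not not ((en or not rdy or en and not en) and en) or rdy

en or rdy

not not ((en or not rdy or en and not en) and en) or rdy
= not not ((en or not rdy) and en) or rdy   — complement / identity
= not not en or rdy   — absorption
= en or rdy   — double negation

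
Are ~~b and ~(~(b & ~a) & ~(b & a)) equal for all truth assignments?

E1: ~~b
    = b   [double negation]
E2: ~(~(b & ~a) & ~(b & a))
    = b & ~a | b & a   [De Morgan]
    = b   [distribution]
Both reduce to b, so they are equivalent.

Yes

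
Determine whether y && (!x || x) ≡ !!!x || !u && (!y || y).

E1: y && (!x || x)
    = y
E2: !!!x || !u && (!y || y)
    = !x || !u && (!y || y)
    = !x || !u
These differ: at u=1, x=0, y=0, E1 = 0 but E2 = 1.

No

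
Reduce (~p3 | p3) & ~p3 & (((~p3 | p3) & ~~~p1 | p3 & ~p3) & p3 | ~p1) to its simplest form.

~p3 & ~p1

(~p3 | p3) & ~p3 & (((~p3 | p3) & ~~~p1 | p3 & ~p3) & p3 | ~p1)
= (~p3 | p3) & ~p3 & ((~~~p1 | p3 & ~p3) & p3 | ~p1)   (complement / identity)
= ~p3 & ((~~~p1 | p3 & ~p3) & p3 | ~p1)   (complement / identity)
= ~p3 & (~~~p1 & p3 | ~p1)   (complement / identity)
= ~p3 & (~p1 & p3 | ~p1)   (double negation)
= ~p3 & ~p1   (absorption)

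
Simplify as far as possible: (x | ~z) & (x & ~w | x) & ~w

x & ~w

(x | ~z) & (x & ~w | x) & ~w
= (x | ~z) & x & ~w   [absorption]
= x & ~w   [absorption]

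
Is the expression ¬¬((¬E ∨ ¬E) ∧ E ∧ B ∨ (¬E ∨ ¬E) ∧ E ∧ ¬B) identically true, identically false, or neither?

identically false

¬¬((¬E ∨ ¬E) ∧ E ∧ B ∨ (¬E ∨ ¬E) ∧ E ∧ ¬B)
= ¬¬((¬E ∨ ¬E) ∧ E)   (distribution)
= ¬¬(¬E ∧ E)   (idempotence)
= ¬E ∧ E   (double negation)
= False   (complement)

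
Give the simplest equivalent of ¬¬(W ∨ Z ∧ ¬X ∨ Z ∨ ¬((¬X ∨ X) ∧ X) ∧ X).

¬¬(W ∨ Z ∧ ¬X ∨ Z ∨ ¬((¬X ∨ X) ∧ X) ∧ X)
= ¬¬(W ∨ Z ∨ ¬((¬X ∨ X) ∧ X) ∧ X)   (absorption)
= W ∨ Z ∨ ¬((¬X ∨ X) ∧ X) ∧ X   (double negation)
= W ∨ Z ∨ ¬X ∧ X   (complement / identity)
= W ∨ Z   (complement / identity)

W ∨ Z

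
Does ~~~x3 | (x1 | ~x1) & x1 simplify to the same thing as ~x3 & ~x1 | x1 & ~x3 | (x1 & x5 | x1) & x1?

E1: ~~~x3 | (x1 | ~x1) & x1
    = ~x3 | (x1 | ~x1) & x1   — double negation
    = ~x3 | x1   — complement / identity
E2: ~x3 & ~x1 | x1 & ~x3 | (x1 & x5 | x1) & x1
    = ~x3 | (x1 & x5 | x1) & x1   — distribution
    = ~x3 | x1 & x1   — absorption
    = ~x3 | x1   — idempotence
Both reduce to ~x3 | x1, so they are equivalent.

Yes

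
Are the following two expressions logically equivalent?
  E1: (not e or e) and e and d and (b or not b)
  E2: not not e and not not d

E1: (not e or e) and e and d and (b or not b)
    = e and d and (b or not b)   — complement / identity
    = e and d   — complement / identity
E2: not not e and not not d
    = not not e and d   — double negation
    = e and d   — double negation
Both reduce to e and d, so they are equivalent.

Yes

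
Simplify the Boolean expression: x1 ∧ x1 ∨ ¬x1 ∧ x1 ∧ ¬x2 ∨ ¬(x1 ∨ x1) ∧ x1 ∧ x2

x1

x1 ∧ x1 ∨ ¬x1 ∧ x1 ∧ ¬x2 ∨ ¬(x1 ∨ x1) ∧ x1 ∧ x2
= x1 ∧ x1 ∨ ¬x1 ∧ x1 ∧ ¬x2 ∨ ¬x1 ∧ x1 ∧ x2   (idempotence)
= x1 ∧ x1 ∨ ¬x1 ∧ x1   (distribution)
= x1   (distribution)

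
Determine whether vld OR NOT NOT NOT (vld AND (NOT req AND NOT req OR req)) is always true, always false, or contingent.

always true

vld OR NOT NOT NOT (vld AND (NOT req AND NOT req OR req))
= vld OR NOT NOT NOT (vld AND (NOT req OR req))
= vld OR NOT NOT NOT vld
= vld OR NOT vld
= TRUE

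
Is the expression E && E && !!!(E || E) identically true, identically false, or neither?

identically false

E && E && !!!(E || E)
= E && E && !(E || E)   — double negation
= E && !(E || E)   — idempotence
= E && !E   — idempotence
= false   — complement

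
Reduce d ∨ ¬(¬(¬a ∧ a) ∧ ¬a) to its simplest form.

d ∨ a

d ∨ ¬(¬(¬a ∧ a) ∧ ¬a)
= d ∨ ¬a ∧ a ∨ a
= d ∨ a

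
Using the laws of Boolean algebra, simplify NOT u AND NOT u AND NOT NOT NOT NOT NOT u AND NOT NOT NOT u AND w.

NOT u AND NOT u AND NOT NOT NOT NOT NOT u AND NOT NOT NOT u AND w
= NOT u AND NOT u AND NOT NOT NOT u AND NOT NOT NOT u AND w   [double negation]
= NOT u AND NOT u AND NOT u AND NOT NOT NOT u AND w   [double negation]
= NOT u AND NOT u AND NOT u AND NOT u AND w   [double negation]
= NOT u AND NOT u AND w   [idempotence]
= NOT u AND w   [idempotence]

NOT u AND w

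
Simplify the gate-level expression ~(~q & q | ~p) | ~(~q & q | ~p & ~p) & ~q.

~(~q & q | ~p) | ~(~q & q | ~p & ~p) & ~q
= ~(~q & q | ~p) | ~(~q & q | ~p) & ~q   (idempotence)
= ~(~q & q | ~p)   (absorption)
= ~~p   (complement / identity)
= p   (double negation)

p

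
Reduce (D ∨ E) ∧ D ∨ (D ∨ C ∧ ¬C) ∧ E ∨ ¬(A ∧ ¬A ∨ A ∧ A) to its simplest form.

(D ∨ E) ∧ D ∨ (D ∨ C ∧ ¬C) ∧ E ∨ ¬(A ∧ ¬A ∨ A ∧ A)
= D ∨ (D ∨ C ∧ ¬C) ∧ E ∨ ¬(A ∧ ¬A ∨ A ∧ A)   — absorption
= D ∨ D ∧ E ∨ ¬(A ∧ ¬A ∨ A ∧ A)   — complement / identity
= D ∨ ¬(A ∧ ¬A ∨ A ∧ A)   — absorption
= D ∨ ¬A   — distribution

D ∨ ¬A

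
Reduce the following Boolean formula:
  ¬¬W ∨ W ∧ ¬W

W

¬¬W ∨ W ∧ ¬W
= ¬¬W   (complement / identity)
= W   (double negation)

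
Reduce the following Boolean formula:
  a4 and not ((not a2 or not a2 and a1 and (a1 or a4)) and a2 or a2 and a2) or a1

a4 and not ((not a2 or not a2 and a1 and (a1 or a4)) and a2 or a2 and a2) or a1
= a4 and not ((not a2 or not a2 and a1) and a2 or a2 and a2) or a1   — absorption
= a4 and not (not a2 and a2 or a2 and a2) or a1   — absorption
= a4 and not a2 or a1   — distribution

a4 and not a2 or a1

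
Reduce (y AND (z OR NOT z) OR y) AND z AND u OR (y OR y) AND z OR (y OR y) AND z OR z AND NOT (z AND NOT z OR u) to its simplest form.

(y AND (z OR NOT z) OR y) AND z AND u OR (y OR y) AND z OR (y OR y) AND z OR z AND NOT (z AND NOT z OR u)
= (y AND (z OR NOT z) OR y) AND z AND u OR (y OR y) AND z OR (y OR y) AND z OR z AND NOT u
= (y OR y) AND z AND u OR (y OR y) AND z OR (y OR y) AND z OR z AND NOT u
= (y OR y) AND z AND u OR (y OR y) AND z OR z AND NOT u
= (y OR y) AND z OR z AND NOT u
= y AND z OR z AND NOT u
= (y OR NOT u) AND z

(y OR NOT u) AND z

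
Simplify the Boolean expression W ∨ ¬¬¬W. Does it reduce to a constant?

True

W ∨ ¬¬¬W
= W ∨ ¬W
= True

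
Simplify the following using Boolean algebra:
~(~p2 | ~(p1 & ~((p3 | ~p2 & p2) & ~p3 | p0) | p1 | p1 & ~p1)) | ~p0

p2 & p1 | ~p0

~(~p2 | ~(p1 & ~((p3 | ~p2 & p2) & ~p3 | p0) | p1 | p1 & ~p1)) | ~p0
= ~(~p2 | ~(p1 & ~(p3 & ~p3 | p0) | p1 | p1 & ~p1)) | ~p0   [complement / identity]
= ~(~p2 | ~(p1 & ~p0 | p1 | p1 & ~p1)) | ~p0   [complement / identity]
= p2 & (p1 & ~p0 | p1 | p1 & ~p1) | ~p0   [De Morgan]
= p2 & (p1 & ~p0 | p1) | ~p0   [complement / identity]
= p2 & p1 | ~p0   [absorption]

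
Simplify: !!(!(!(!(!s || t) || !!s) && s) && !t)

!!(!(!(!(!s || t) || !!s) && s) && !t)
= !!(!((!s || t) && !s && s) && !t)   [De Morgan]
= !((!s || t) && !s && s || t)   [De Morgan]
= !(!s && s || t)   [absorption]
= !t   [complement / identity]

!t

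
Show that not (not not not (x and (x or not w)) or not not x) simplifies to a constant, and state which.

False

not (not not not (x and (x or not w)) or not not x)
= not (not not not x or not not x)   [absorption]
= not (not x or not not x)   [double negation]
= x and not x   [De Morgan]
= False   [complement]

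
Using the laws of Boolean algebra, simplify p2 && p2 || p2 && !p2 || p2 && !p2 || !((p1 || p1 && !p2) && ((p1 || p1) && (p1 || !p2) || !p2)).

p2 || !p1

p2 && p2 || p2 && !p2 || p2 && !p2 || !((p1 || p1 && !p2) && ((p1 || p1) && (p1 || !p2) || !p2))
= p2 || p2 && !p2 || !((p1 || p1 && !p2) && ((p1 || p1) && (p1 || !p2) || !p2))   — distribution
= p2 || p2 && !p2 || !((p1 || p1 && !p2) && (p1 || p1 && !p2 || !p2))   — distribution
= p2 || !((p1 || p1 && !p2) && (p1 || p1 && !p2 || !p2))   — complement / identity
= p2 || !(p1 || p1 && !p2)   — absorption
= p2 || !p1   — absorption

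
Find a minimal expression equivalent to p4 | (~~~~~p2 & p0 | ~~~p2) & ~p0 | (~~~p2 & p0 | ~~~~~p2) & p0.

p4 | ~p2

p4 | (~~~~~p2 & p0 | ~~~p2) & ~p0 | (~~~p2 & p0 | ~~~~~p2) & p0
= p4 | (~~~~~p2 & p0 | ~~~p2) & ~p0 | (~~~p2 & p0 | ~~~p2) & p0   (double negation)
= p4 | (~~~p2 & p0 | ~~~p2) & ~p0 | (~~~p2 & p0 | ~~~p2) & p0   (double negation)
= p4 | ~~~p2 & p0 | ~~~p2   (distribution)
= p4 | ~~~p2   (absorption)
= p4 | ~p2   (double negation)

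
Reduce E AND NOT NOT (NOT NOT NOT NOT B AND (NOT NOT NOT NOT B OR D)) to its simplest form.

E AND NOT NOT (NOT NOT NOT NOT B AND (NOT NOT NOT NOT B OR D))
= E AND NOT NOT NOT NOT NOT NOT B
= E AND NOT NOT NOT NOT B
= E AND NOT NOT B
= E AND B

E AND B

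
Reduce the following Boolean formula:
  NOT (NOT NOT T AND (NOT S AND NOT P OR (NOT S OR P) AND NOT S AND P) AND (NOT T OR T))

NOT T OR S

NOT (NOT NOT T AND (NOT S AND NOT P OR (NOT S OR P) AND NOT S AND P) AND (NOT T OR T))
= NOT (NOT NOT T AND (NOT S AND NOT P OR (NOT S OR P) AND NOT S AND P))   — complement / identity
= NOT (NOT NOT T AND (NOT S AND NOT P OR NOT S AND P))   — absorption
= NOT (NOT NOT T AND NOT S)   — distribution
= NOT T OR S   — De Morgan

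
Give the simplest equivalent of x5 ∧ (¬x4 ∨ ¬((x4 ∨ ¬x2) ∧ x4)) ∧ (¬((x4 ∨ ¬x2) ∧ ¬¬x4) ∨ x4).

x5 ∧ ¬x4

x5 ∧ (¬x4 ∨ ¬((x4 ∨ ¬x2) ∧ x4)) ∧ (¬((x4 ∨ ¬x2) ∧ ¬¬x4) ∨ x4)
= x5 ∧ (¬x4 ∨ ¬((x4 ∨ ¬x2) ∧ x4)) ∧ (¬((x4 ∨ ¬x2) ∧ x4) ∨ x4)
= x5 ∧ (¬((x4 ∨ ¬x2) ∧ x4) ∨ ¬x4 ∧ x4)
= x5 ∧ ¬((x4 ∨ ¬x2) ∧ x4)
= x5 ∧ ¬x4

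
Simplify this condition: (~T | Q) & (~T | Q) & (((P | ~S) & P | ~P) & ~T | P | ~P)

(~T | Q) & (~T | Q) & (((P | ~S) & P | ~P) & ~T | P | ~P)
= (~T | Q) & (~T | Q) & ((P | ~P) & ~T | P | ~P)   (absorption)
= (~T | Q) & (~T | Q) & (P | ~P)   (absorption)
= (~T | Q) & (~T | Q)   (complement / identity)
= ~T | Q   (idempotence)

~T | Q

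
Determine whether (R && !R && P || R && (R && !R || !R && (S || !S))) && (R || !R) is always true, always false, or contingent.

(R && !R && P || R && (R && !R || !R && (S || !S))) && (R || !R)
= (R && !R && P || R && (R && !R || !R)) && (R || !R)
= (R && !R && P || R && !R) && (R || !R)
= R && !R && P || R && !R
= R && !R
= false

always false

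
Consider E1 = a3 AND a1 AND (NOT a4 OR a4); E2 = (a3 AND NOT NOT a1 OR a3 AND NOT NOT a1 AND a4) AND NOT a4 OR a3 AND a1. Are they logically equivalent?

Yes

E1: a3 AND a1 AND (NOT a4 OR a4)
    = a3 AND a1   (complement / identity)
E2: (a3 AND NOT NOT a1 OR a3 AND NOT NOT a1 AND a4) AND NOT a4 OR a3 AND a1
    = a3 AND NOT NOT a1 AND NOT a4 OR a3 AND a1   (absorption)
    = a3 AND a1 AND NOT a4 OR a3 AND a1   (double negation)
    = a3 AND a1   (absorption)
Both reduce to a3 AND a1, so they are equivalent.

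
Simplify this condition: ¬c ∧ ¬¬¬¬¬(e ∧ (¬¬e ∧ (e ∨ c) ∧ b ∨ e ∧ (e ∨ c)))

¬c ∧ ¬e

¬c ∧ ¬¬¬¬¬(e ∧ (¬¬e ∧ (e ∨ c) ∧ b ∨ e ∧ (e ∨ c)))
= ¬c ∧ ¬¬¬¬¬(e ∧ (e ∧ (e ∨ c) ∧ b ∨ e ∧ (e ∨ c)))
= ¬c ∧ ¬¬¬¬¬(e ∧ e ∧ (e ∨ c))
= ¬c ∧ ¬¬¬(e ∧ e ∧ (e ∨ c))
= ¬c ∧ ¬¬¬(e ∧ e)
= ¬c ∧ ¬¬¬e
= ¬c ∧ ¬e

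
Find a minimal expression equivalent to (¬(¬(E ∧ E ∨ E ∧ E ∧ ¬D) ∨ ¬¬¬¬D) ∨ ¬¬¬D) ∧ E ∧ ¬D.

(¬(¬(E ∧ E ∨ E ∧ E ∧ ¬D) ∨ ¬¬¬¬D) ∨ ¬¬¬D) ∧ E ∧ ¬D
= (¬(¬(E ∧ E ∨ E ∧ E ∧ ¬D) ∨ ¬¬¬¬D) ∨ ¬D) ∧ E ∧ ¬D   (double negation)
= (¬(¬(E ∧ E ∨ E ∧ E ∧ ¬D) ∨ ¬¬D) ∨ ¬D) ∧ E ∧ ¬D   (double negation)
= (¬(¬(E ∧ E) ∨ ¬¬D) ∨ ¬D) ∧ E ∧ ¬D   (absorption)
= (E ∧ E ∧ ¬D ∨ ¬D) ∧ E ∧ ¬D   (De Morgan)
= (E ∧ ¬D ∨ ¬D) ∧ E ∧ ¬D   (idempotence)
= E ∧ ¬D   (absorption)

E ∧ ¬D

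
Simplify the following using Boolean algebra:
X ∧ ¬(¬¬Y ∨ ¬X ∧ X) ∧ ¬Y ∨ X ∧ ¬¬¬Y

X ∧ ¬Y

X ∧ ¬(¬¬Y ∨ ¬X ∧ X) ∧ ¬Y ∨ X ∧ ¬¬¬Y
= X ∧ ¬¬¬Y ∧ ¬Y ∨ X ∧ ¬¬¬Y
= X ∧ ¬¬¬Y
= X ∧ ¬Y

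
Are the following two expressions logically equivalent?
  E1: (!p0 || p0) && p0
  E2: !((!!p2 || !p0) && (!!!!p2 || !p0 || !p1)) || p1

E1: (!p0 || p0) && p0
    = p0   (complement / identity)
E2: !((!!p2 || !p0) && (!!!!p2 || !p0 || !p1)) || p1
    = !((!!p2 || !p0) && (!!p2 || !p0 || !p1)) || p1   (double negation)
    = !(!!p2 || !p0) || p1   (absorption)
    = !p2 && p0 || p1   (De Morgan)
These differ: at p0=0, p1=1, p2=1, E1 = 0 but E2 = 1.

No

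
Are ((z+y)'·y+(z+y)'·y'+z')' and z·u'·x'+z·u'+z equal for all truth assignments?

E1: ((z+y)'·y+(z+y)'·y'+z')'
    = ((z+y)'+z')'
    = (z+y)·z
    = z
E2: z·u'·x'+z·u'+z
    = z·u'+z
    = z
Both reduce to z, so they are equivalent.

Yes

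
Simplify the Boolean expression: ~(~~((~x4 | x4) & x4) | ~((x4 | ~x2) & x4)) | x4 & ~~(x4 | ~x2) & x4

x4

~(~~((~x4 | x4) & x4) | ~((x4 | ~x2) & x4)) | x4 & ~~(x4 | ~x2) & x4
= ~((~x4 | x4) & x4) & (x4 | ~x2) & x4 | x4 & ~~(x4 | ~x2) & x4   [De Morgan]
= ~x4 & (x4 | ~x2) & x4 | x4 & ~~(x4 | ~x2) & x4   [complement / identity]
= ~x4 & (x4 | ~x2) & x4 | x4 & (x4 | ~x2) & x4   [double negation]
= (x4 | ~x2) & x4   [distribution]
= x4   [absorption]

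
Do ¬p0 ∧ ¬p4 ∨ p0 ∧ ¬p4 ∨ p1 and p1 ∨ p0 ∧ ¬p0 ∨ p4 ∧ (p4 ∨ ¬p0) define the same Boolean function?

E1: ¬p0 ∧ ¬p4 ∨ p0 ∧ ¬p4 ∨ p1
    = ¬p4 ∨ p1
E2: p1 ∨ p0 ∧ ¬p0 ∨ p4 ∧ (p4 ∨ ¬p0)
    = p1 ∨ p0 ∧ ¬p0 ∨ p4
    = p1 ∨ p4
These differ: at p0=1, p1=0, p4=1, E1 = 0 but E2 = 1.

No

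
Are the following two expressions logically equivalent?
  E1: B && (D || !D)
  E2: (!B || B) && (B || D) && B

Yes

E1: B && (D || !D)
    = B   — complement / identity
E2: (!B || B) && (B || D) && B
    = (B || D) && B   — complement / identity
    = B   — absorption
Both reduce to B, so they are equivalent.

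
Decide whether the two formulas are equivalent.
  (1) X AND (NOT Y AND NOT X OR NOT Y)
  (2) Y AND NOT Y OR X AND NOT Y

E1: X AND (NOT Y AND NOT X OR NOT Y)
    = X AND NOT Y   [absorption]
E2: Y AND NOT Y OR X AND NOT Y
    = X AND NOT Y   [complement / identity]
Both reduce to X AND NOT Y, so they are equivalent.

Yes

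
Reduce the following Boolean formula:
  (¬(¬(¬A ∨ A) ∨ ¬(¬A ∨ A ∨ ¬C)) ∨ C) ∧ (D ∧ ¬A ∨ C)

C ∨ D ∧ ¬A

(¬(¬(¬A ∨ A) ∨ ¬(¬A ∨ A ∨ ¬C)) ∨ C) ∧ (D ∧ ¬A ∨ C)
= ((¬A ∨ A) ∧ (¬A ∨ A ∨ ¬C) ∨ C) ∧ (D ∧ ¬A ∨ C)   — De Morgan
= (¬A ∨ A ∨ C) ∧ (D ∧ ¬A ∨ C)   — absorption
= C ∨ (¬A ∨ A) ∧ D ∧ ¬A   — distribution
= C ∨ D ∧ ¬A   — complement / identity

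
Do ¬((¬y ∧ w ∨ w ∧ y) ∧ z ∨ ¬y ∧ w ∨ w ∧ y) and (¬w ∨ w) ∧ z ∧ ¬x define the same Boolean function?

E1: ¬((¬y ∧ w ∨ w ∧ y) ∧ z ∨ ¬y ∧ w ∨ w ∧ y)
    = ¬(¬y ∧ w ∨ w ∧ y)
    = ¬w
E2: (¬w ∨ w) ∧ z ∧ ¬x
    = z ∧ ¬x
These differ: at w=0, x=1, y=0, z=0, E1 = 1 but E2 = 0.

No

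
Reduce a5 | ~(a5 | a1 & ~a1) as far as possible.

1

a5 | ~(a5 | a1 & ~a1)
= a5 | ~a5   — complement / identity
= 1   — complement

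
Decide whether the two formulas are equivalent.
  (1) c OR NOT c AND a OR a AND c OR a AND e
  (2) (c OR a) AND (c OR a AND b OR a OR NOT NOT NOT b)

Yes

E1: c OR NOT c AND a OR a AND c OR a AND e
    = c OR a OR a AND e   (distribution)
    = c OR a   (absorption)
E2: (c OR a) AND (c OR a AND b OR a OR NOT NOT NOT b)
    = (c OR a) AND (c OR a OR NOT NOT NOT b)   (absorption)
    = (c OR a) AND (c OR a OR NOT b)   (double negation)
    = c OR a   (absorption)
Both reduce to c OR a, so they are equivalent.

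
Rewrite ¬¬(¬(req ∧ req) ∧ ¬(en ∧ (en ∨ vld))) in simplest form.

¬¬(¬(req ∧ req) ∧ ¬(en ∧ (en ∨ vld)))
= ¬¬(¬(req ∧ req) ∧ ¬en)   (absorption)
= ¬¬(¬req ∧ ¬en)   (idempotence)
= ¬req ∧ ¬en   (double negation)

¬req ∧ ¬en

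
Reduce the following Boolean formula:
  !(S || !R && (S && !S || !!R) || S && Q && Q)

!S

!(S || !R && (S && !S || !!R) || S && Q && Q)
= !(S || !R && !!R || S && Q && Q)   (complement / identity)
= !(S || !R && R || S && Q && Q)   (double negation)
= !(S || S && Q && Q)   (complement / identity)
= !(S || S && Q)   (idempotence)
= !S   (absorption)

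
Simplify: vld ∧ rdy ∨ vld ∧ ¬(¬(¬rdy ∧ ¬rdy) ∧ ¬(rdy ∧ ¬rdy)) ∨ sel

vld ∨ sel

vld ∧ rdy ∨ vld ∧ ¬(¬(¬rdy ∧ ¬rdy) ∧ ¬(rdy ∧ ¬rdy)) ∨ sel
= vld ∧ rdy ∨ vld ∧ (¬rdy ∧ ¬rdy ∨ rdy ∧ ¬rdy) ∨ sel   — De Morgan
= vld ∧ rdy ∨ vld ∧ ¬rdy ∨ sel   — distribution
= vld ∨ sel   — distribution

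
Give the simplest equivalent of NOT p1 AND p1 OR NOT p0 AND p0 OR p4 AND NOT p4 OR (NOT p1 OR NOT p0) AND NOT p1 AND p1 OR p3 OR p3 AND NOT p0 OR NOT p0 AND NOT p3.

NOT p1 AND p1 OR NOT p0 AND p0 OR p4 AND NOT p4 OR (NOT p1 OR NOT p0) AND NOT p1 AND p1 OR p3 OR p3 AND NOT p0 OR NOT p0 AND NOT p3
= NOT p1 AND p1 OR NOT p0 AND p0 OR p4 AND NOT p4 OR (NOT p1 OR NOT p0) AND NOT p1 AND p1 OR p3 OR NOT p0   — distribution
= NOT p1 AND p1 OR p4 AND NOT p4 OR (NOT p1 OR NOT p0) AND NOT p1 AND p1 OR p3 OR NOT p0   — complement / identity
= NOT p1 AND p1 OR p4 AND NOT p4 OR NOT p1 AND p1 OR p3 OR NOT p0   — absorption
= NOT p1 AND p1 OR NOT p1 AND p1 OR p3 OR NOT p0   — complement / identity
= NOT p1 AND p1 OR p3 OR NOT p0   — complement / identity
= p3 OR NOT p0   — complement / identity

p3 OR NOT p0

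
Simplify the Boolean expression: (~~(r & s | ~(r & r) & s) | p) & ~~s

s

(~~(r & s | ~(r & r) & s) | p) & ~~s
= (~~(r & s | ~r & s) | p) & ~~s   — idempotence
= (~~s | p) & ~~s   — distribution
= ~~s   — absorption
= s   — double negation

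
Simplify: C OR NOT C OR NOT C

TRUE

C OR NOT C OR NOT C
= C OR NOT C   (idempotence)
= TRUE   (complement)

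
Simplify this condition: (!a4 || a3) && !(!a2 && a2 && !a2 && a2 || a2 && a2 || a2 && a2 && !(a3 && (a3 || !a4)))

(!a4 || a3) && !(!a2 && a2 && !a2 && a2 || a2 && a2 || a2 && a2 && !(a3 && (a3 || !a4)))
= (!a4 || a3) && !(!a2 && a2 && !a2 && a2 || a2 && a2 || a2 && a2 && !a3)   — absorption
= (!a4 || a3) && !(!a2 && a2 || a2 && a2 || a2 && a2 && !a3)   — idempotence
= (!a4 || a3) && !(!a2 && a2 || a2 && a2)   — absorption
= (!a4 || a3) && !a2   — distribution

(!a4 || a3) && !a2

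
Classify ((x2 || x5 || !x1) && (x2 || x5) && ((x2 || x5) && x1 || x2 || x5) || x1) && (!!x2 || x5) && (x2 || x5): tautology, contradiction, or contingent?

contingent

((x2 || x5 || !x1) && (x2 || x5) && ((x2 || x5) && x1 || x2 || x5) || x1) && (!!x2 || x5) && (x2 || x5)
= ((x2 || x5 || !x1) && (x2 || x5) && ((x2 || x5) && x1 || x2 || x5) || x1) && (x2 || x5) && (x2 || x5)   — double negation
= ((x2 || x5 || !x1) && (x2 || x5) && (x2 || x5) || x1) && (x2 || x5) && (x2 || x5)   — absorption
= ((x2 || x5) && (x2 || x5) || x1) && (x2 || x5) && (x2 || x5)   — absorption
= (x2 || x5) && (x2 || x5)   — absorption
= x2 || x5   — idempotence
This depends on x2, x5, so it is not a constant.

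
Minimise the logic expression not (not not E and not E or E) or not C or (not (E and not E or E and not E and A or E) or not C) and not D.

not (not not E and not E or E) or not C or (not (E and not E or E and not E and A or E) or not C) and not D
= not (E and not E or E) or not C or (not (E and not E or E and not E and A or E) or not C) and not D   — double negation
= not (E and not E or E) or not C or (not (E and not E or E) or not C) and not D   — absorption
= not (E and not E or E) or not C   — absorption
= not E or not C   — complement / identity

not E or not C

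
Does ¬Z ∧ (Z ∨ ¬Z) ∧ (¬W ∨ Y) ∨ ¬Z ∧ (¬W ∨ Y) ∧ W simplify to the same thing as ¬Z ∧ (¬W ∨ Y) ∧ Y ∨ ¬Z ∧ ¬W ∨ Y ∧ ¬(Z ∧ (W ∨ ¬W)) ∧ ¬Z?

Yes

E1: ¬Z ∧ (Z ∨ ¬Z) ∧ (¬W ∨ Y) ∨ ¬Z ∧ (¬W ∨ Y) ∧ W
    = ¬Z ∧ (¬W ∨ Y) ∨ ¬Z ∧ (¬W ∨ Y) ∧ W   (complement / identity)
    = ¬Z ∧ (¬W ∨ Y)   (absorption)
E2: ¬Z ∧ (¬W ∨ Y) ∧ Y ∨ ¬Z ∧ ¬W ∨ Y ∧ ¬(Z ∧ (W ∨ ¬W)) ∧ ¬Z
    = ¬Z ∧ (¬W ∨ Y) ∧ Y ∨ ¬Z ∧ ¬W ∨ Y ∧ ¬Z ∧ ¬Z   (complement / identity)
    = ¬Z ∧ (¬W ∨ Y) ∧ Y ∨ ¬Z ∧ ¬W ∨ Y ∧ ¬Z   (idempotence)
    = ¬Z ∧ (¬W ∨ Y) ∧ Y ∨ ¬Z ∧ (¬W ∨ Y)   (distribution)
    = ¬Z ∧ (¬W ∨ Y)   (absorption)
Both reduce to ¬Z ∧ (¬W ∨ Y), so they are equivalent.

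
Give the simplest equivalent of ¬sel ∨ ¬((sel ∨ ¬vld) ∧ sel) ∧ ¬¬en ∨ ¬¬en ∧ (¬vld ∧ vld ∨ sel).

¬sel ∨ en

¬sel ∨ ¬((sel ∨ ¬vld) ∧ sel) ∧ ¬¬en ∨ ¬¬en ∧ (¬vld ∧ vld ∨ sel)
= ¬sel ∨ ¬sel ∧ ¬¬en ∨ ¬¬en ∧ (¬vld ∧ vld ∨ sel)   — absorption
= ¬sel ∨ ¬sel ∧ ¬¬en ∨ ¬¬en ∧ sel   — complement / identity
= ¬sel ∨ ¬¬en   — distribution
= ¬sel ∨ en   — double negation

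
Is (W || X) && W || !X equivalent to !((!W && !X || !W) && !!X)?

Yes

E1: (W || X) && W || !X
    = W || !X   (absorption)
E2: !((!W && !X || !W) && !!X)
    = !(!W && !!X)   (absorption)
    = W || !X   (De Morgan)
Both reduce to W || !X, so they are equivalent.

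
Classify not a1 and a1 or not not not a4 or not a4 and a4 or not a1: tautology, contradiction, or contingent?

contingent

not a1 and a1 or not not not a4 or not a4 and a4 or not a1
= not a1 and a1 or not a4 or not a4 and a4 or not a1   — double negation
= not a4 or not a4 and a4 or not a1   — complement / identity
= not a4 or not a1   — complement / identity
This depends on a1, a4, so it is not a constant.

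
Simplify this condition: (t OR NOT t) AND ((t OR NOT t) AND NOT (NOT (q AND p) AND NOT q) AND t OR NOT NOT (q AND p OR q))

(t OR NOT t) AND ((t OR NOT t) AND NOT (NOT (q AND p) AND NOT q) AND t OR NOT NOT (q AND p OR q))
= (t OR NOT t) AND ((t OR NOT t) AND (q AND p OR q) AND t OR NOT NOT (q AND p OR q))   [De Morgan]
= (t OR NOT t) AND ((q AND p OR q) AND t OR NOT NOT (q AND p OR q))   [complement / identity]
= (t OR NOT t) AND ((q AND p OR q) AND t OR q AND p OR q)   [double negation]
= (t OR NOT t) AND (q AND p OR q)   [absorption]
= (t OR NOT t) AND q   [absorption]
= q   [complement / identity]

q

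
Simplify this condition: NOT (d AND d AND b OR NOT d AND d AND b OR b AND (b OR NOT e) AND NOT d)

NOT b

NOT (d AND d AND b OR NOT d AND d AND b OR b AND (b OR NOT e) AND NOT d)
= NOT (d AND d AND b OR NOT d AND d AND b OR b AND NOT d)   [absorption]
= NOT (d AND b OR b AND NOT d)   [distribution]
= NOT b   [distribution]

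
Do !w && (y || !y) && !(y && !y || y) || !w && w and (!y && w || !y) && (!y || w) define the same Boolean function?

E1: !w && (y || !y) && !(y && !y || y) || !w && w
    = !w && (y || !y) && !y || !w && w   — complement / identity
    = !w && (y || !y) && !y   — complement / identity
    = !w && !y   — complement / identity
E2: (!y && w || !y) && (!y || w)
    = !y && (!y || w)   — absorption
    = !y   — absorption
These differ: at w=1, y=0, E1 = 0 but E2 = 1.

No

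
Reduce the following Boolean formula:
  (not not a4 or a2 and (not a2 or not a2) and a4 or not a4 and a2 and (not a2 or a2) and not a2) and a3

(not not a4 or a2 and (not a2 or not a2) and a4 or not a4 and a2 and (not a2 or a2) and not a2) and a3
= (not not a4 or a2 and not a2 and a4 or not a4 and a2 and (not a2 or a2) and not a2) and a3   — idempotence
= (not not a4 or a2 and not a2 and a4 or not a4 and a2 and not a2) and a3   — complement / identity
= (a4 or a2 and not a2 and a4 or not a4 and a2 and not a2) and a3   — double negation
= (a4 or a2 and not a2) and a3   — distribution
= a4 and a3   — complement / identity

a4 and a3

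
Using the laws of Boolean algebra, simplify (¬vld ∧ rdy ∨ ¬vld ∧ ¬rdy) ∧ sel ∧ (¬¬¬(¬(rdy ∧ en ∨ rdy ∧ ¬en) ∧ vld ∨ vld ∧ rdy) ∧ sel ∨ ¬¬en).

(¬vld ∧ rdy ∨ ¬vld ∧ ¬rdy) ∧ sel ∧ (¬¬¬(¬(rdy ∧ en ∨ rdy ∧ ¬en) ∧ vld ∨ vld ∧ rdy) ∧ sel ∨ ¬¬en)
= (¬vld ∧ rdy ∨ ¬vld ∧ ¬rdy) ∧ sel ∧ (¬¬¬(¬rdy ∧ vld ∨ vld ∧ rdy) ∧ sel ∨ ¬¬en)
= (¬vld ∧ rdy ∨ ¬vld ∧ ¬rdy) ∧ sel ∧ (¬¬¬(¬rdy ∧ vld ∨ vld ∧ rdy) ∧ sel ∨ en)
= ¬vld ∧ sel ∧ (¬¬¬(¬rdy ∧ vld ∨ vld ∧ rdy) ∧ sel ∨ en)
= ¬vld ∧ sel ∧ (¬¬¬vld ∧ sel ∨ en)
= ¬vld ∧ sel ∧ (¬vld ∧ sel ∨ en)
= ¬vld ∧ sel

¬vld ∧ sel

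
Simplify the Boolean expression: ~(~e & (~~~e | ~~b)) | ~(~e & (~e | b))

~(~e & (~~~e | ~~b)) | ~(~e & (~e | b))
= ~(~e & (~e | ~~b)) | ~(~e & (~e | b))   [double negation]
= ~(~e & (~e | b)) | ~(~e & (~e | b))   [double negation]
= ~(~e & (~e | b))   [idempotence]
= ~~e   [absorption]
= e   [double negation]

e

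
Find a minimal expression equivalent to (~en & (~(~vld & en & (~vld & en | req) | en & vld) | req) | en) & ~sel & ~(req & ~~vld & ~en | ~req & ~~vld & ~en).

(~en & (~(~vld & en & (~vld & en | req) | en & vld) | req) | en) & ~sel & ~(req & ~~vld & ~en | ~req & ~~vld & ~en)
= (~en & (~(~vld & en | en & vld) | req) | en) & ~sel & ~(req & ~~vld & ~en | ~req & ~~vld & ~en)   [absorption]
= (~en & (~en | req) | en) & ~sel & ~(req & ~~vld & ~en | ~req & ~~vld & ~en)   [distribution]
= (~en & (~en | req) | en) & ~sel & ~(~~vld & ~en)   [distribution]
= (~en | en) & ~sel & ~(~~vld & ~en)   [absorption]
= (~en | en) & ~sel & (~vld | en)   [De Morgan]
= ~sel & (~vld | en)   [complement / identity]

~sel & (~vld | en)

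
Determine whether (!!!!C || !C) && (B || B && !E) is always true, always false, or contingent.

(!!!!C || !C) && (B || B && !E)
= (!!C || !C) && (B || B && !E)   — double negation
= (!!C || !C) && B   — absorption
= (C || !C) && B   — double negation
= B   — complement / identity
This depends on B, so it is not a constant.

contingent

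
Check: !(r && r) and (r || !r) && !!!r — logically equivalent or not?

E1: !(r && r)
    = !r   — idempotence
E2: (r || !r) && !!!r
    = !!!r   — complement / identity
    = !r   — double negation
Both reduce to !r, so they are equivalent.

Yes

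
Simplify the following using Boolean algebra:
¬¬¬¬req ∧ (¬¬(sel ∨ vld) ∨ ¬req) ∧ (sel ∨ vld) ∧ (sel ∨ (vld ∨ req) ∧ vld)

req ∧ (sel ∨ vld)

¬¬¬¬req ∧ (¬¬(sel ∨ vld) ∨ ¬req) ∧ (sel ∨ vld) ∧ (sel ∨ (vld ∨ req) ∧ vld)
= ¬¬¬¬req ∧ (sel ∨ vld ∨ ¬req) ∧ (sel ∨ vld) ∧ (sel ∨ (vld ∨ req) ∧ vld)   (double negation)
= ¬¬¬¬req ∧ (sel ∨ vld ∨ ¬req) ∧ (sel ∨ vld) ∧ (sel ∨ vld)   (absorption)
= ¬¬req ∧ (sel ∨ vld ∨ ¬req) ∧ (sel ∨ vld) ∧ (sel ∨ vld)   (double negation)
= ¬¬req ∧ (sel ∨ vld) ∧ (sel ∨ vld)   (absorption)
= ¬¬req ∧ (sel ∨ vld)   (idempotence)
= req ∧ (sel ∨ vld)   (double negation)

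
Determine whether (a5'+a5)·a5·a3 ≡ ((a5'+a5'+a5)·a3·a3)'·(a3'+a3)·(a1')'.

E1: (a5'+a5)·a5·a3
    = a5·a3
E2: ((a5'+a5'+a5)·a3·a3)'·(a3'+a3)·(a1')'
    = ((a5'+a5)·a3·a3)'·(a3'+a3)·(a1')'
    = ((a5'+a5)·a3·a3)'·(a1')'
    = ((a5'+a5)·a3)'·(a1')'
    = a3'·(a1')'
    = a3'·a1
These differ: at a1=1, a3=0, a5=1, E1 = 0 but E2 = 1.

No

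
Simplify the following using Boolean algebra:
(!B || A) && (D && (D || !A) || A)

A || !B && D

(!B || A) && (D && (D || !A) || A)
= A || !B && D && (D || !A)   — distribution
= A || !B && D   — absorption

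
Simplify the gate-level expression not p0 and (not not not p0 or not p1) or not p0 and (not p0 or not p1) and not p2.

not p0 and (not not not p0 or not p1) or not p0 and (not p0 or not p1) and not p2
= not p0 and (not p0 or not p1) or not p0 and (not p0 or not p1) and not p2   [double negation]
= not p0 and (not p0 or not p1)   [absorption]
= not p0   [absorption]

not p0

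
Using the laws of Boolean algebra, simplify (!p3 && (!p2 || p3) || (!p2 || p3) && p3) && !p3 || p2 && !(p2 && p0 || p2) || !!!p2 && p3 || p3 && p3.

!p2 || p3

(!p3 && (!p2 || p3) || (!p2 || p3) && p3) && !p3 || p2 && !(p2 && p0 || p2) || !!!p2 && p3 || p3 && p3
= (!p3 && (!p2 || p3) || (!p2 || p3) && p3) && !p3 || p2 && !(p2 && p0 || p2) || !p2 && p3 || p3 && p3   (double negation)
= (!p3 && (!p2 || p3) || (!p2 || p3) && p3) && !p3 || p2 && !p2 || !p2 && p3 || p3 && p3   (absorption)
= (!p3 && (!p2 || p3) || (!p2 || p3) && p3) && !p3 || !p2 && p3 || p3 && p3   (complement / identity)
= (!p2 || p3) && !p3 || !p2 && p3 || p3 && p3   (distribution)
= (!p2 || p3) && !p3 || (!p2 || p3) && p3   (distribution)
= !p2 || p3   (distribution)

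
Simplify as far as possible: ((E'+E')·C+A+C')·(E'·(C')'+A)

((E'+E')·C+A+C')·(E'·(C')'+A)
= ((E'+E')·C+A+C')·(E'·C+A)   (double negation)
= (E'·C+A+C')·(E'·C+A)   (idempotence)
= E'·C+A   (absorption)

E'·C+A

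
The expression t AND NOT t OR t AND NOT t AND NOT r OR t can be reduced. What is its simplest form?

t

t AND NOT t OR t AND NOT t AND NOT r OR t
= t AND NOT t OR t
= t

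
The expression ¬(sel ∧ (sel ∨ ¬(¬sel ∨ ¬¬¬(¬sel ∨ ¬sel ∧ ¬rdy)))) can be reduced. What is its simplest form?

¬(sel ∧ (sel ∨ ¬(¬sel ∨ ¬¬¬(¬sel ∨ ¬sel ∧ ¬rdy))))
= ¬(sel ∧ (sel ∨ ¬(¬sel ∨ ¬(¬sel ∨ ¬sel ∧ ¬rdy))))   — double negation
= ¬(sel ∧ (sel ∨ sel ∧ (¬sel ∨ ¬sel ∧ ¬rdy)))   — De Morgan
= ¬(sel ∧ (sel ∨ sel ∧ ¬sel))   — absorption
= ¬(sel ∧ sel)   — complement / identity
= ¬sel   — idempotence

¬sel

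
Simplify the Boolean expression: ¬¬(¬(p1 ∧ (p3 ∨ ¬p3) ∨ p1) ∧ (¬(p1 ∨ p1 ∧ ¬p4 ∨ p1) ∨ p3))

¬¬(¬(p1 ∧ (p3 ∨ ¬p3) ∨ p1) ∧ (¬(p1 ∨ p1 ∧ ¬p4 ∨ p1) ∨ p3))
= ¬¬(¬(p1 ∨ p1) ∧ (¬(p1 ∨ p1 ∧ ¬p4 ∨ p1) ∨ p3))   [complement / identity]
= ¬¬(¬(p1 ∨ p1) ∧ (¬(p1 ∨ p1) ∨ p3))   [absorption]
= ¬¬¬(p1 ∨ p1)   [absorption]
= ¬¬¬p1   [idempotence]
= ¬p1   [double negation]

¬p1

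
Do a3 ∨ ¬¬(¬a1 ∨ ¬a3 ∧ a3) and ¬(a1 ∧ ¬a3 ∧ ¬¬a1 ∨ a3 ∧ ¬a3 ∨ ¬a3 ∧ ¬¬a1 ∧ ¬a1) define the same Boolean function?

Yes

E1: a3 ∨ ¬¬(¬a1 ∨ ¬a3 ∧ a3)
    = a3 ∨ ¬¬¬a1
    = a3 ∨ ¬a1
E2: ¬(a1 ∧ ¬a3 ∧ ¬¬a1 ∨ a3 ∧ ¬a3 ∨ ¬a3 ∧ ¬¬a1 ∧ ¬a1)
    = ¬(a1 ∧ ¬a3 ∧ ¬¬a1 ∨ ¬a3 ∧ ¬¬a1 ∧ ¬a1)
    = ¬(¬a3 ∧ ¬¬a1)
    = a3 ∨ ¬a1
Both reduce to a3 ∨ ¬a1, so they are equivalent.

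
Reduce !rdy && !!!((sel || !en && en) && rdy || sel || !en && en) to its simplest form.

!rdy && !!!((sel || !en && en) && rdy || sel || !en && en)
= !rdy && !!!(sel || !en && en)   [absorption]
= !rdy && !(sel || !en && en)   [double negation]
= !rdy && !sel   [complement / identity]

!rdy && !sel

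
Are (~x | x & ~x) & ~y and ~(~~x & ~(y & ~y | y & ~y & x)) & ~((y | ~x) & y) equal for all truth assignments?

Yes

E1: (~x | x & ~x) & ~y
    = ~x & ~y   (complement / identity)
E2: ~(~~x & ~(y & ~y | y & ~y & x)) & ~((y | ~x) & y)
    = ~(~~x & ~(y & ~y)) & ~((y | ~x) & y)   (absorption)
    = (~x | y & ~y) & ~((y | ~x) & y)   (De Morgan)
    = ~x & ~((y | ~x) & y)   (complement / identity)
    = ~x & ~y   (absorption)
Both reduce to ~x & ~y, so they are equivalent.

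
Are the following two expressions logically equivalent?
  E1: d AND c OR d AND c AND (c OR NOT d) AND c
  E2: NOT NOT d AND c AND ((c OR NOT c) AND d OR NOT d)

E1: d AND c OR d AND c AND (c OR NOT d) AND c
    = d AND c OR d AND c AND c   — absorption
    = d AND c   — absorption
E2: NOT NOT d AND c AND ((c OR NOT c) AND d OR NOT d)
    = NOT NOT d AND c AND (d OR NOT d)   — complement / identity
    = d AND c AND (d OR NOT d)   — double negation
    = d AND c   — complement / identity
Both reduce to d AND c, so they are equivalent.

Yes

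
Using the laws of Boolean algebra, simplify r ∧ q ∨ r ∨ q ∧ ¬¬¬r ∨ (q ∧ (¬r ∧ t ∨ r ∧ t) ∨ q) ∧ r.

r ∨ q

r ∧ q ∨ r ∨ q ∧ ¬¬¬r ∨ (q ∧ (¬r ∧ t ∨ r ∧ t) ∨ q) ∧ r
= r ∧ q ∨ r ∨ q ∧ ¬¬¬r ∨ (q ∧ t ∨ q) ∧ r   (distribution)
= r ∧ q ∨ r ∨ q ∧ ¬¬¬r ∨ q ∧ r   (absorption)
= r ∨ q ∧ ¬¬¬r ∨ q ∧ r   (absorption)
= r ∨ q ∧ (¬¬¬r ∨ r)   (distribution)
= r ∨ q ∧ (¬r ∨ r)   (double negation)
= r ∨ q   (complement / identity)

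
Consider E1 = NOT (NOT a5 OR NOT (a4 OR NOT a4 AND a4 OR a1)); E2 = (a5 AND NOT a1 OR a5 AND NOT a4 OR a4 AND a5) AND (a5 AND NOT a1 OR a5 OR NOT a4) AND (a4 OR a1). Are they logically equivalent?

Yes

E1: NOT (NOT a5 OR NOT (a4 OR NOT a4 AND a4 OR a1))
    = a5 AND (a4 OR NOT a4 AND a4 OR a1)   (De Morgan)
    = a5 AND (a4 OR a1)   (complement / identity)
E2: (a5 AND NOT a1 OR a5 AND NOT a4 OR a4 AND a5) AND (a5 AND NOT a1 OR a5 OR NOT a4) AND (a4 OR a1)
    = (a5 AND NOT a1 OR a5) AND (a5 AND NOT a1 OR a5 OR NOT a4) AND (a4 OR a1)   (distribution)
    = (a5 AND NOT a1 OR a5) AND (a4 OR a1)   (absorption)
    = a5 AND (a4 OR a1)   (absorption)
Both reduce to a5 AND (a4 OR a1), so they are equivalent.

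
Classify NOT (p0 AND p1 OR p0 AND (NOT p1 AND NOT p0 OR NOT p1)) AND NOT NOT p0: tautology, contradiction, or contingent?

NOT (p0 AND p1 OR p0 AND (NOT p1 AND NOT p0 OR NOT p1)) AND NOT NOT p0
= NOT (p0 AND p1 OR p0 AND (NOT p1 AND NOT p0 OR NOT p1)) AND p0   [double negation]
= NOT (p0 AND p1 OR p0 AND NOT p1) AND p0   [absorption]
= NOT p0 AND p0   [distribution]
= FALSE   [complement]

contradiction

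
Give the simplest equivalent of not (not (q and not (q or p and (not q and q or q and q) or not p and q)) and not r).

not (not (q and not (q or p and (not q and q or q and q) or not p and q)) and not r)
= not (not (q and not (q or p and q or not p and q)) and not r)   (distribution)
= not (not (q and not (q or q)) and not r)   (distribution)
= q and not (q or q) or r   (De Morgan)
= q and not q or r   (idempotence)
= r   (complement / identity)

r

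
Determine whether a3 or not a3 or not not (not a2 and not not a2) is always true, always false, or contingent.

a3 or not a3 or not not (not a2 and not not a2)
= a3 or not a3 or not a2 and not not a2
= a3 or not a3 or not a2 and a2
= a3 or not a3
= True

always true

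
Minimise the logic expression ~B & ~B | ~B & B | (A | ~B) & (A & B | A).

~B & ~B | ~B & B | (A | ~B) & (A & B | A)
= ~B & ~B | ~B & B | (A | ~B) & A
= ~B & ~B | ~B & B | A
= ~B | A

~B | A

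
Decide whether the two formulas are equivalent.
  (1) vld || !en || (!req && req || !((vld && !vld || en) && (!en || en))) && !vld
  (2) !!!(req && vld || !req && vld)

E1: vld || !en || (!req && req || !((vld && !vld || en) && (!en || en))) && !vld
    = vld || !en || (!req && req || !(en && (!en || en))) && !vld   (complement / identity)
    = vld || !en || !(en && (!en || en)) && !vld   (complement / identity)
    = vld || !en || !en && !vld   (complement / identity)
    = vld || !en   (absorption)
E2: !!!(req && vld || !req && vld)
    = !!!vld   (distribution)
    = !vld   (double negation)
These differ: at en=1, req=0, vld=1, E1 = 1 but E2 = 0.

No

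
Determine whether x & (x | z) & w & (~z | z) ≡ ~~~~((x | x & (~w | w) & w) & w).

E1: x & (x | z) & w & (~z | z)
    = x & w & (~z | z)   — absorption
    = x & w   — complement / identity
E2: ~~~~((x | x & (~w | w) & w) & w)
    = ~~~~((x | x & w) & w)   — complement / identity
    = ~~((x | x & w) & w)   — double negation
    = ~~(x & w)   — absorption
    = x & w   — double negation
Both reduce to x & w, so they are equivalent.

Yes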